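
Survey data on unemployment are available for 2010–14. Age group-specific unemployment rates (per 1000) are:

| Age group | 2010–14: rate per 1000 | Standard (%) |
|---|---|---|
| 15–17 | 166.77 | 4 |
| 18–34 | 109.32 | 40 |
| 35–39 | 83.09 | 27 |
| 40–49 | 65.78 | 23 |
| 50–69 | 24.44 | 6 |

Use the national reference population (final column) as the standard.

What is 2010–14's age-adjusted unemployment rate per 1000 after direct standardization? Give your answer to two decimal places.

Standard weights: 0.04, 0.40, 0.27, 0.23, 0.06.
Standardized rate: 0.0400×166.77 + 0.4000×109.32 + 0.2700×83.09 + 0.2300×65.78 + 0.0600×24.44 = 89.4289 per 1000.

89.43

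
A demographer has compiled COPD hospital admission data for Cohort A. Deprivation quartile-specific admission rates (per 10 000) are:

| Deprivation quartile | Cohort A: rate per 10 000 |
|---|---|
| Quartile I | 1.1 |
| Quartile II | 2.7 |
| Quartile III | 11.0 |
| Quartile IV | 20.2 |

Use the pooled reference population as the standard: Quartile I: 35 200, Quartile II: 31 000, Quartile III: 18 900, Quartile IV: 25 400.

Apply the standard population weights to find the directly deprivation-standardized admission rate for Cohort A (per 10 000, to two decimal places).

Standard total = 110 500; weights = 0.3186, 0.2805, 0.1710, 0.2299.
Standardized rate: 0.3186×1.1 + 0.2805×2.7 + 0.1710×11.0 + 0.2299×20.2 = 7.6326 per 10 000.

7.63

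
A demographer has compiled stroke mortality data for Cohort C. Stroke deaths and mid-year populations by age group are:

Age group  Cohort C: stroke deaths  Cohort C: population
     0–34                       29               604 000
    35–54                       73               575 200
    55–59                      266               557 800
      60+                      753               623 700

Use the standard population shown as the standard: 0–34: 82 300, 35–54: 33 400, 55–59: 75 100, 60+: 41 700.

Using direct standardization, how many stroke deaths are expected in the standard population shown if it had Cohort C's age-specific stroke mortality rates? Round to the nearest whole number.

94

Age-specific rates per 100 000 for Cohort C: 4.80, 12.69, 47.69, 120.73.
Expected stroke deaths = Σ (standard pop × age-specific rate ÷ 100 000)
= 82 300×4.80/100 000 + 33 400×12.69/100 000 + 75 100×47.69/100 000 + 41 700×120.73/100 000
= 3.95 + 4.24 + 35.81 + 50.34 = 94.35.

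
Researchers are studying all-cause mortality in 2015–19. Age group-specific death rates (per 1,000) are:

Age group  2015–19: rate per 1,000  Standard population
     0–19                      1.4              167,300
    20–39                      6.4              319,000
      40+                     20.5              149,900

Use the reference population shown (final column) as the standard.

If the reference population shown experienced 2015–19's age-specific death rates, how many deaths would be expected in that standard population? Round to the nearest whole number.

Expected deaths = Σ (standard pop × age-specific rate ÷ 1,000)
= 167,300×1.4/1,000 + 319,000×6.4/1,000 + 149,900×20.5/1,000
= 234.22 + 2041.60 + 3072.95 = 5348.77.

5349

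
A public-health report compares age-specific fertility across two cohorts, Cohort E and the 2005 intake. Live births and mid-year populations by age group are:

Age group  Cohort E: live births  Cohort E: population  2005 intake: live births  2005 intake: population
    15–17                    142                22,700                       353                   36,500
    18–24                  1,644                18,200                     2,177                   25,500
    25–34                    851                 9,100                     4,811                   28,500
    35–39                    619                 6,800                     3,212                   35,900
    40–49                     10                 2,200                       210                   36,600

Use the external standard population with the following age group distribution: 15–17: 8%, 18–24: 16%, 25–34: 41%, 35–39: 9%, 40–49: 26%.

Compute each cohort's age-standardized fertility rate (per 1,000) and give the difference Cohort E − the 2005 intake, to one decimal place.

Age-specific rates per 1,000 for Cohort E: 6.256, 90.330, 93.516, 91.029, 4.545.
For the 2005 intake: 9.671, 85.373, 168.807, 89.471, 5.738.
Standard weights: 0.08, 0.16, 0.41, 0.09, 0.26.
Cohort E: 0.0800×6.256 + 0.1600×90.330 + 0.4100×93.516 + 0.0900×91.029 + 0.2600×4.545 = 62.6694 per 1,000.
The 2005 intake: 0.0800×9.671 + 0.1600×85.373 + 0.4100×168.807 + 0.0900×89.471 + 0.2600×5.738 = 93.1884 per 1,000.
Difference = 62.6694 − 93.1884 = -30.5189.

-30.5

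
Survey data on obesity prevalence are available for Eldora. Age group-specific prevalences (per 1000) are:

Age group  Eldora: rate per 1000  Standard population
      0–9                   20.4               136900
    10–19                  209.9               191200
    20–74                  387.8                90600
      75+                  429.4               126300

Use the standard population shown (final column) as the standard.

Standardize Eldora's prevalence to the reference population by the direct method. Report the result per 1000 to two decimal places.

242.74

Standard total = 545000; weights = 0.2512, 0.3508, 0.1662, 0.2317.
Standardized rate: 0.2512×20.4 + 0.3508×209.9 + 0.1662×387.8 + 0.2317×429.4 = 242.7404 per 1000.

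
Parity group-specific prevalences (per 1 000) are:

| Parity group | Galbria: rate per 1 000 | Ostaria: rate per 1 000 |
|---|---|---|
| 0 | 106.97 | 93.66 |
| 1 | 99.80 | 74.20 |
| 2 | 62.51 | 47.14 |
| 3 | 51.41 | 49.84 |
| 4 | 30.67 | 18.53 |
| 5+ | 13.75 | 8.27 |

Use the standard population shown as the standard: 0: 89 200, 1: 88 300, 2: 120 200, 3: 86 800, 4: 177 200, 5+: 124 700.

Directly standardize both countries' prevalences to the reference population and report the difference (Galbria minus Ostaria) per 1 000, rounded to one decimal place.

Standard total = 686 400; weights = 0.1300, 0.1286, 0.1751, 0.1265, 0.2582, 0.1817.
Galbria: 0.1300×106.97 + 0.1286×99.80 + 0.1751×62.51 + 0.1265×51.41 + 0.2582×30.67 + 0.1817×13.75 = 54.6030 per 1 000.
Ostaria: 0.1300×93.66 + 0.1286×74.20 + 0.1751×47.14 + 0.1265×49.84 + 0.2582×18.53 + 0.1817×8.27 = 42.5604 per 1 000.
Difference = 54.6030 − 42.5604 = 12.0426.

12.0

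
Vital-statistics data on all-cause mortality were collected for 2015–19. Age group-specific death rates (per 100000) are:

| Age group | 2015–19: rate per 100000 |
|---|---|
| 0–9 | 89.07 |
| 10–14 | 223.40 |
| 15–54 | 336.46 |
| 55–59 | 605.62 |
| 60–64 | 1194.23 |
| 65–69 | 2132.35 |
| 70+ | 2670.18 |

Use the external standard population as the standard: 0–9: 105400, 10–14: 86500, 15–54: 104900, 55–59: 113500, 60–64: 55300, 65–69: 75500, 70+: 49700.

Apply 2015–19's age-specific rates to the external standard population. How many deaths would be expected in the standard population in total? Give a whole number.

Expected deaths = Σ (standard pop × age-specific rate ÷ 100000)
= 105400×89.07/100000 + 86500×223.40/100000 + 104900×336.46/100000 + 113500×605.62/100000 + 55300×1194.23/100000 + 75500×2132.35/100000 + 49700×2670.18/100000
= 93.88 + 193.24 + 352.95 + 687.38 + 660.41 + 1609.92 + 1327.08 = 4924.86.

4925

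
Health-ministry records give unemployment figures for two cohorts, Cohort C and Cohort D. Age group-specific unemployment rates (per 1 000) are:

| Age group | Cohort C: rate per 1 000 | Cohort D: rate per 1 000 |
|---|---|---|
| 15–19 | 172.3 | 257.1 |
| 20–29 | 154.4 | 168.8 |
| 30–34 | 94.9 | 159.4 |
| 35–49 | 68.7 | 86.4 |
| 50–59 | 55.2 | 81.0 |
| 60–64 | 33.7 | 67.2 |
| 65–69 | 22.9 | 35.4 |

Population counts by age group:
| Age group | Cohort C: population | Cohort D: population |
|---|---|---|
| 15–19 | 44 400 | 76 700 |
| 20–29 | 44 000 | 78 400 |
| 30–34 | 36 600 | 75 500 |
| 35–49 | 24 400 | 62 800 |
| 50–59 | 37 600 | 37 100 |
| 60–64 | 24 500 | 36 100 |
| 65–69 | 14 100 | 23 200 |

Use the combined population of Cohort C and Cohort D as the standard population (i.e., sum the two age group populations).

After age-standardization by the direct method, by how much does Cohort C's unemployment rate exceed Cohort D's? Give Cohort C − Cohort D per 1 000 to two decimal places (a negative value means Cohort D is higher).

-41.00

Combined standard total = 615 400; weights = 0.1968, 0.1989, 0.1822, 0.1417, 0.1214, 0.0985, 0.0606.
Cohort C: 0.1968×172.3 + 0.1989×154.4 + 0.1822×94.9 + 0.1417×68.7 + 0.1214×55.2 + 0.0985×33.7 + 0.0606×22.9 = 103.0433 per 1 000.
Cohort D: 0.1968×257.1 + 0.1989×168.8 + 0.1822×159.4 + 0.1417×86.4 + 0.1214×81.0 + 0.0985×67.2 + 0.0606×35.4 = 144.0400 per 1 000.
Difference = 103.0433 − 144.0400 = -40.9967.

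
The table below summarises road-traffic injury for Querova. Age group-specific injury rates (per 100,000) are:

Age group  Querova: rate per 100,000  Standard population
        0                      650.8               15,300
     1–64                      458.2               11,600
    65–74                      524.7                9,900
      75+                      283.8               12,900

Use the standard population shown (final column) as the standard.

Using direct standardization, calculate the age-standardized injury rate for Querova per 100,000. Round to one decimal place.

Standard total = 49,700; weights = 0.3078, 0.2334, 0.1992, 0.2596.
Standardized rate: 0.3078×650.8 + 0.2334×458.2 + 0.1992×524.7 + 0.2596×283.8 = 485.4710 per 100,000.

485.5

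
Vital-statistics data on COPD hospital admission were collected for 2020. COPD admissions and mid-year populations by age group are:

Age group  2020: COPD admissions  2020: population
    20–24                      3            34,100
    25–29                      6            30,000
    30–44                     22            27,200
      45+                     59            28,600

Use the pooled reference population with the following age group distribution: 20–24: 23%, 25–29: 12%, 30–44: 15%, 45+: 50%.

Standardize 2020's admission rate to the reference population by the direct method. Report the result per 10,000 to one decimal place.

12.0

Age-specific rates per 10,000 for 2020: 0.88, 2.00, 8.09, 20.63.
Standard weights: 0.23, 0.12, 0.15, 0.50.
Standardized rate: 0.2300×0.88 + 0.1200×2.00 + 0.1500×8.09 + 0.5000×20.63 = 11.9703 per 10,000.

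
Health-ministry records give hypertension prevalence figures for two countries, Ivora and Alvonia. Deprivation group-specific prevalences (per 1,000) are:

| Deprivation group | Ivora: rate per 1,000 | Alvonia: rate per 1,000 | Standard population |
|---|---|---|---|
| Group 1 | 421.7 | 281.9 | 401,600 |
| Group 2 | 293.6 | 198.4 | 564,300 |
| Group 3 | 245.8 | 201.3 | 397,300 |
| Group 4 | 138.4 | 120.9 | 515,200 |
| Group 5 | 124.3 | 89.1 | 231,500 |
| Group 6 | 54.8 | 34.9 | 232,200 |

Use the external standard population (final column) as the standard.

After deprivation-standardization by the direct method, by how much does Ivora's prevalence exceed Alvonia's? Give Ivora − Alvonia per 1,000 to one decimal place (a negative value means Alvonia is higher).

63.8

Standard total = 2,342,100; weights = 0.1715, 0.2409, 0.1696, 0.2200, 0.0988, 0.0991.
Ivora: 0.1715×421.7 + 0.2409×293.6 + 0.1696×245.8 + 0.2200×138.4 + 0.0988×124.3 + 0.0991×54.8 = 232.9077 per 1,000.
Alvonia: 0.1715×281.9 + 0.2409×198.4 + 0.1696×201.3 + 0.2200×120.9 + 0.0988×89.1 + 0.0991×34.9 = 169.1485 per 1,000.
Difference = 232.9077 − 169.1485 = 63.7592.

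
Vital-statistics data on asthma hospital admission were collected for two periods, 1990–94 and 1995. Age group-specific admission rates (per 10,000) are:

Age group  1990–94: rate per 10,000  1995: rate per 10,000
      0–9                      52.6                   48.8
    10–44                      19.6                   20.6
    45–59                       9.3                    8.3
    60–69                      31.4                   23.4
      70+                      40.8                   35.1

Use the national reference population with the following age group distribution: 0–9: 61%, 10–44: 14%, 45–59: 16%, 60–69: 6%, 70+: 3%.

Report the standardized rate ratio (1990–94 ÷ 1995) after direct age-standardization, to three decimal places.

1.082

Standard weights: 0.61, 0.14, 0.16, 0.06, 0.03.
1990–94: 0.6100×52.6 + 0.1400×19.6 + 0.1600×9.3 + 0.0600×31.4 + 0.0300×40.8 = 39.4260 per 10,000.
1995: 0.6100×48.8 + 0.1400×20.6 + 0.1600×8.3 + 0.0600×23.4 + 0.0300×35.1 = 36.4370 per 10,000.
Ratio = 39.4260 ÷ 36.4370 = 1.08203.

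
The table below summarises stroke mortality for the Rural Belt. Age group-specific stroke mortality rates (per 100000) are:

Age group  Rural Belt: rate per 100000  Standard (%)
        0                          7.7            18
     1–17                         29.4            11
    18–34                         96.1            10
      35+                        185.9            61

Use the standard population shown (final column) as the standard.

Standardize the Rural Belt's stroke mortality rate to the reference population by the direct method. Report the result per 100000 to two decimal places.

Standard weights: 0.18, 0.11, 0.10, 0.61.
Standardized rate: 0.1800×7.7 + 0.1100×29.4 + 0.1000×96.1 + 0.6100×185.9 = 127.6290 per 100000.

127.63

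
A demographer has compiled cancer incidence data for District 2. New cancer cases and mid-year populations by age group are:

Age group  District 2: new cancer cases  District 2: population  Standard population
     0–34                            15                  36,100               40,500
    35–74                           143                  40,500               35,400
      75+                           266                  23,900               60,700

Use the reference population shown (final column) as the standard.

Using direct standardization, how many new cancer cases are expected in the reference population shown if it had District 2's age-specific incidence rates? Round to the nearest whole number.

817

Age-specific rates per 100,000 for District 2: 41.55, 353.09, 1112.97.
Expected new cancer cases = Σ (standard pop × age-specific rate ÷ 100,000)
= 40,500×41.55/100,000 + 35,400×353.09/100,000 + 60,700×1112.97/100,000
= 16.83 + 124.99 + 675.57 = 817.39.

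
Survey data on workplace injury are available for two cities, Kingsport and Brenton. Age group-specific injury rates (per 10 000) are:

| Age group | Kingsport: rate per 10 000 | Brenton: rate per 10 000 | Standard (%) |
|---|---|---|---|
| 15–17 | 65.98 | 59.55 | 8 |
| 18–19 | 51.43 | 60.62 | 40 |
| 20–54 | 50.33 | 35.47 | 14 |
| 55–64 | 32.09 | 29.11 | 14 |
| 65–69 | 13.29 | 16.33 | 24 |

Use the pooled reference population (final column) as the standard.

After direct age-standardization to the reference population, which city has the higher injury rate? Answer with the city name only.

Standard weights: 0.08, 0.40, 0.14, 0.14, 0.24.
Kingsport: 0.0800×65.98 + 0.4000×51.43 + 0.1400×50.33 + 0.1400×32.09 + 0.2400×13.29 = 40.5788 per 10 000.
Brenton: 0.0800×59.55 + 0.4000×60.62 + 0.1400×35.47 + 0.1400×29.11 + 0.2400×16.33 = 41.9724 per 10 000.

Brenton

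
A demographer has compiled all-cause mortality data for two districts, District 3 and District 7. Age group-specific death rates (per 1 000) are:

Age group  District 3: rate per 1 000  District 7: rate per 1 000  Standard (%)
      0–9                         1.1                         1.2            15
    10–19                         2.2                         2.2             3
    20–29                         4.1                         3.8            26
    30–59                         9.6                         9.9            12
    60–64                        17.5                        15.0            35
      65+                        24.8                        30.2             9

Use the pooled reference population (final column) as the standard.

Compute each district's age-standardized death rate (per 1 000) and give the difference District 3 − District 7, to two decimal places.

Standard weights: 0.15, 0.03, 0.26, 0.12, 0.35, 0.09.
District 3: 0.1500×1.1 + 0.0300×2.2 + 0.2600×4.1 + 0.1200×9.6 + 0.3500×17.5 + 0.0900×24.8 = 10.8060 per 1 000.
District 7: 0.1500×1.2 + 0.0300×2.2 + 0.2600×3.8 + 0.1200×9.9 + 0.3500×15.0 + 0.0900×30.2 = 10.3900 per 1 000.
Difference = 10.8060 − 10.3900 = 0.4160.

0.42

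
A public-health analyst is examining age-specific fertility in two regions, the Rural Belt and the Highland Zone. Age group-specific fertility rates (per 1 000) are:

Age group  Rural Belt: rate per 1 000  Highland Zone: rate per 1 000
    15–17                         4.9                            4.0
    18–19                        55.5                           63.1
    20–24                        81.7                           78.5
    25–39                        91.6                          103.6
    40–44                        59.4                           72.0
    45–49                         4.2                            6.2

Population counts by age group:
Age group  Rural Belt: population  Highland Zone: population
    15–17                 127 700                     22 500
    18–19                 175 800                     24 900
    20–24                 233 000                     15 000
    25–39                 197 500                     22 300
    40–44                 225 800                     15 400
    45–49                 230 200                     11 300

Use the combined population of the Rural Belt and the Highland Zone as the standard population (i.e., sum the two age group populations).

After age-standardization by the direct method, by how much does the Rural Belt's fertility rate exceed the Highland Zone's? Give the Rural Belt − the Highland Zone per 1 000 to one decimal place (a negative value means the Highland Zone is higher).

Combined standard total = 1 301 400; weights = 0.1154, 0.1542, 0.1906, 0.1689, 0.1853, 0.1856.
The Rural Belt: 0.1154×4.9 + 0.1542×55.5 + 0.1906×81.7 + 0.1689×91.6 + 0.1853×59.4 + 0.1856×4.2 = 51.9530 per 1 000.
The Highland Zone: 0.1154×4.0 + 0.1542×63.1 + 0.1906×78.5 + 0.1689×103.6 + 0.1853×72.0 + 0.1856×6.2 = 57.1446 per 1 000.
Difference = 51.9530 − 57.1446 = -5.1915.

-5.2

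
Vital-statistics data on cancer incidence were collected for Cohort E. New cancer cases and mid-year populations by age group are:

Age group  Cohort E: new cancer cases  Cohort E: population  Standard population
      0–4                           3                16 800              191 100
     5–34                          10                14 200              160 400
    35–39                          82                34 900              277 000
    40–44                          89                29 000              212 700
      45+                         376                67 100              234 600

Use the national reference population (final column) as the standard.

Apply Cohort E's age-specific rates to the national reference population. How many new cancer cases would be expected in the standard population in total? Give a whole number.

Age-specific rates per 100 000 for Cohort E: 17.86, 70.42, 234.96, 306.90, 560.36.
Expected new cancer cases = Σ (standard pop × age-specific rate ÷ 100 000)
= 191 100×17.86/100 000 + 160 400×70.42/100 000 + 277 000×234.96/100 000 + 212 700×306.90/100 000 + 234 600×560.36/100 000
= 34.12 + 112.96 + 650.83 + 652.77 + 1314.60 = 2765.28.

2765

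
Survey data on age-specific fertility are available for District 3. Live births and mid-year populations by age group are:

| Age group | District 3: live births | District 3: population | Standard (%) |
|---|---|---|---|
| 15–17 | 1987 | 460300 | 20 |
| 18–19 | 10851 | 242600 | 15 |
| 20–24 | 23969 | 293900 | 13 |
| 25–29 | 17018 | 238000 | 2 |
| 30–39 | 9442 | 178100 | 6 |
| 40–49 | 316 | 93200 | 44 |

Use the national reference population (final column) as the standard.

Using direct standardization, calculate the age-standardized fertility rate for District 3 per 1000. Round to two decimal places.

Age-specific rates per 1000 for District 3: 4.317, 44.728, 81.555, 71.504, 53.015, 3.391.
Standard weights: 0.20, 0.15, 0.13, 0.02, 0.06, 0.44.
Standardized rate: 0.2000×4.317 + 0.1500×44.728 + 0.1300×81.555 + 0.0200×71.504 + 0.0600×53.015 + 0.4400×3.391 = 24.2775 per 1000.

24.28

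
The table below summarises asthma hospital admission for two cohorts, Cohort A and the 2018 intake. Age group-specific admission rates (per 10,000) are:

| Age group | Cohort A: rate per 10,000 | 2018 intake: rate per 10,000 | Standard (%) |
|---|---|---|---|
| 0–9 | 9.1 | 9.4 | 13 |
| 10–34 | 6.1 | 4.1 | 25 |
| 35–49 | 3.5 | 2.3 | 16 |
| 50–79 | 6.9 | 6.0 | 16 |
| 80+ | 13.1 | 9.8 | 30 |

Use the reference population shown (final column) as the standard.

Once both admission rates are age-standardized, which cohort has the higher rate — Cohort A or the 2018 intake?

Standard weights: 0.13, 0.25, 0.16, 0.16, 0.30.
Cohort A: 0.1300×9.1 + 0.2500×6.1 + 0.1600×3.5 + 0.1600×6.9 + 0.3000×13.1 = 8.3020 per 10,000.
The 2018 intake: 0.1300×9.4 + 0.2500×4.1 + 0.1600×2.3 + 0.1600×6.0 + 0.3000×9.8 = 6.5150 per 10,000.

Cohort A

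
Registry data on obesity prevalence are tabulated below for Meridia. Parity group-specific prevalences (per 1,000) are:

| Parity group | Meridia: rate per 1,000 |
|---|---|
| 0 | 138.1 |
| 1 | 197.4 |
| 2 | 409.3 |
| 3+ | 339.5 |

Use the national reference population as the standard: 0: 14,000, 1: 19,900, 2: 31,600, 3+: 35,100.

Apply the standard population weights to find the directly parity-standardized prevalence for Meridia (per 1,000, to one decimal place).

Standard total = 100,600; weights = 0.1392, 0.1978, 0.3141, 0.3489.
Standardized rate: 0.1392×138.1 + 0.1978×197.4 + 0.3141×409.3 + 0.3489×339.5 = 305.2882 per 1,000.

305.3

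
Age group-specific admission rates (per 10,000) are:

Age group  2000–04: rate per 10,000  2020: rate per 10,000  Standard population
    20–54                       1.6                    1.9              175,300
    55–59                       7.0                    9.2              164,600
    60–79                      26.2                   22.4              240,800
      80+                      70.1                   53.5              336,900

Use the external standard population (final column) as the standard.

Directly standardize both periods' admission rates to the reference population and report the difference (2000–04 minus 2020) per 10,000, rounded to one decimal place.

Standard total = 917,600; weights = 0.1910, 0.1794, 0.2624, 0.3672.
2000–04: 0.1910×1.6 + 0.1794×7.0 + 0.2624×26.2 + 0.3672×70.1 = 34.1743 per 10,000.
2020: 0.1910×1.9 + 0.1794×9.2 + 0.2624×22.4 + 0.3672×53.5 = 27.5343 per 10,000.
Difference = 34.1743 − 27.5343 = 6.6400.

6.6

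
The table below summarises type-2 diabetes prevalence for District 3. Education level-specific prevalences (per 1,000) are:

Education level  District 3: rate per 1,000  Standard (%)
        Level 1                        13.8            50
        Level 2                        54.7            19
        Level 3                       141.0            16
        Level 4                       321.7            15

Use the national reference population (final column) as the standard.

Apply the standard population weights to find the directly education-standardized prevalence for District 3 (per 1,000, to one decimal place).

88.1

Standard weights: 0.50, 0.19, 0.16, 0.15.
Standardized rate: 0.5000×13.8 + 0.1900×54.7 + 0.1600×141.0 + 0.1500×321.7 = 88.1080 per 1,000.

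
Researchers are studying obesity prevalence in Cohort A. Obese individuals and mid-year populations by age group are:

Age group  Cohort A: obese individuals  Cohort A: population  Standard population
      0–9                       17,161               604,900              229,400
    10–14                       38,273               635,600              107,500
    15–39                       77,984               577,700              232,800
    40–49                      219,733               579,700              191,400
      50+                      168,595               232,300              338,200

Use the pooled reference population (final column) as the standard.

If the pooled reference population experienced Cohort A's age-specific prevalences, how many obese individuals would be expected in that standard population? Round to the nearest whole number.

362410

Age-specific rates per 1,000 for Cohort A: 28.370, 60.216, 134.990, 379.046, 725.764.
Expected obese individuals = Σ (standard pop × age-specific rate ÷ 1,000)
= 229,400×28.370/1,000 + 107,500×60.216/1,000 + 232,800×134.990/1,000 + 191,400×379.046/1,000 + 338,200×725.764/1,000
= 6508.07 + 6473.17 + 31425.78 + 72549.42 + 245453.42 = 362409.86.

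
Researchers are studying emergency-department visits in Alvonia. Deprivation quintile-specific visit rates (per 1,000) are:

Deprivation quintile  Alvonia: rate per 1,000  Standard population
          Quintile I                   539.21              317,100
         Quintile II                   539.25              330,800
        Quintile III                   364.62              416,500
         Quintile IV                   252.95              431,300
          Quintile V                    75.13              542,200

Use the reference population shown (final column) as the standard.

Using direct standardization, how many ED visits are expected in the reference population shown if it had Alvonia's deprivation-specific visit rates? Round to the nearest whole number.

651064

Expected ED visits = Σ (standard pop × deprivation-specific rate ÷ 1,000)
= 317,100×539.21/1,000 + 330,800×539.25/1,000 + 416,500×364.62/1,000 + 431,300×252.95/1,000 + 542,200×75.13/1,000
= 170983.49 + 178383.90 + 151864.23 + 109097.34 + 40735.49 = 651064.44.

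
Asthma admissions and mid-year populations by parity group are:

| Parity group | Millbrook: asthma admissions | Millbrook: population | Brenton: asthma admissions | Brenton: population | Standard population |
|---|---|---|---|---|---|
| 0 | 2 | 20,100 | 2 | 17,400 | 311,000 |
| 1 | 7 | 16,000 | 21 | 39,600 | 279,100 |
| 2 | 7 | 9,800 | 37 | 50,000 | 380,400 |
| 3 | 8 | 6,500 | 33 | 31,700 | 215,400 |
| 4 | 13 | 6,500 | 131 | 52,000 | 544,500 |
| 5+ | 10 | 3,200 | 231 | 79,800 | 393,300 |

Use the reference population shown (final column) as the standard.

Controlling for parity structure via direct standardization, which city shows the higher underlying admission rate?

Brenton

Parity-specific rates per 10,000 for Millbrook: 1.00, 4.38, 7.14, 12.31, 20.00, 31.25.
For Brenton: 1.15, 5.30, 7.40, 10.41, 25.19, 28.95.
Standard total = 2,123,700; weights = 0.1464, 0.1314, 0.1791, 0.1014, 0.2564, 0.1852.
Millbrook: 0.1464×1.00 + 0.1314×4.38 + 0.1791×7.14 + 0.1014×12.31 + 0.2564×20.00 + 0.1852×31.25 = 14.1637 per 10,000.
Brenton: 0.1464×1.15 + 0.1314×5.30 + 0.1791×7.40 + 0.1014×10.41 + 0.2564×25.19 + 0.1852×28.95 = 15.0667 per 10,000.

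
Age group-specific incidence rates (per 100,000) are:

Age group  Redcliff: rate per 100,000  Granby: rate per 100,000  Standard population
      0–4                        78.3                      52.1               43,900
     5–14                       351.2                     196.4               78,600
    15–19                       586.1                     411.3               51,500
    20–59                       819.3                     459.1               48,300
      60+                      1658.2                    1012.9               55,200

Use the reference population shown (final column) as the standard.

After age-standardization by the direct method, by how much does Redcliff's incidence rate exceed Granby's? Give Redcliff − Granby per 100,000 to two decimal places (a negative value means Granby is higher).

271.49

Standard total = 277,500; weights = 0.1582, 0.2832, 0.1856, 0.1741, 0.1989.
Redcliff: 0.1582×78.3 + 0.2832×351.2 + 0.1856×586.1 + 0.1741×819.3 + 0.1989×1658.2 = 693.0835 per 100,000.
Granby: 0.1582×52.1 + 0.2832×196.4 + 0.1856×411.3 + 0.1741×459.1 + 0.1989×1012.9 = 421.5956 per 100,000.
Difference = 693.0835 − 421.5956 = 271.4879.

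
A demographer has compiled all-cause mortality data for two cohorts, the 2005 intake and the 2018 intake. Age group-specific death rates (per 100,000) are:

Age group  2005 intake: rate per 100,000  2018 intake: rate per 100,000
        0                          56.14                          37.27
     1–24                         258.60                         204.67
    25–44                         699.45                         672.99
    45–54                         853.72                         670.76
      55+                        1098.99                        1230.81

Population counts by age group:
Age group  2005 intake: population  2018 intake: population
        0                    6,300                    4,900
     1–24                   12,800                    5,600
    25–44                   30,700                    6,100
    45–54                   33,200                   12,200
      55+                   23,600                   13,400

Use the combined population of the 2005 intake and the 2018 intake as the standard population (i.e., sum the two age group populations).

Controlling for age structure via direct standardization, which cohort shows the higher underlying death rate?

Combined standard total = 148,800; weights = 0.0753, 0.1237, 0.2473, 0.3051, 0.2487.
The 2005 intake: 0.0753×56.14 + 0.1237×258.60 + 0.2473×699.45 + 0.3051×853.72 + 0.2487×1098.99 = 742.9320 per 100,000.
The 2018 intake: 0.0753×37.27 + 0.1237×204.67 + 0.2473×672.99 + 0.3051×670.76 + 0.2487×1230.81 = 705.2544 per 100,000.

2005 intake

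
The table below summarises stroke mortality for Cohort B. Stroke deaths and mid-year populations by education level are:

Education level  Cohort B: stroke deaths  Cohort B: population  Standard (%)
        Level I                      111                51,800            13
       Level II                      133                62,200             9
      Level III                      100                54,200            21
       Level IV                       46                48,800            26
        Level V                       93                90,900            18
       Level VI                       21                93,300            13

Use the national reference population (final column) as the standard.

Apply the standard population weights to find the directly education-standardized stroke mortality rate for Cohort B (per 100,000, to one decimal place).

Education-specific rates per 100,000 for Cohort B: 214.29, 213.83, 184.50, 94.26, 102.31, 22.51.
Standard weights: 0.13, 0.09, 0.21, 0.26, 0.18, 0.13.
Standardized rate: 0.1300×214.29 + 0.0900×213.83 + 0.2100×184.50 + 0.2600×94.26 + 0.1800×102.31 + 0.1300×22.51 = 131.6970 per 100,000.

131.7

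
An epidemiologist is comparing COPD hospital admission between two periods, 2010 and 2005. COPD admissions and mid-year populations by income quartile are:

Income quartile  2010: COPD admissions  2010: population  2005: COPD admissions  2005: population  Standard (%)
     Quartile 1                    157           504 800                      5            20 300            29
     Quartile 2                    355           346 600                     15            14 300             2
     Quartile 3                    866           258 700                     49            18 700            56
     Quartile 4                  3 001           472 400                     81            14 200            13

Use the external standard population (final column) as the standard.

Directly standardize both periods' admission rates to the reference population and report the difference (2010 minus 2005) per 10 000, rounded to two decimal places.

5.10

Income-specific rates per 10 000 for 2010: 3.11, 10.24, 33.48, 63.53.
For 2005: 2.46, 10.49, 26.20, 57.04.
Standard weights: 0.29, 0.02, 0.56, 0.13.
2010: 0.2900×3.11 + 0.0200×10.24 + 0.5600×33.48 + 0.1300×63.53 = 28.1113 per 10 000.
2005: 0.2900×2.46 + 0.0200×10.49 + 0.5600×26.20 + 0.1300×57.04 = 23.0134 per 10 000.
Difference = 28.1113 − 23.0134 = 5.0979.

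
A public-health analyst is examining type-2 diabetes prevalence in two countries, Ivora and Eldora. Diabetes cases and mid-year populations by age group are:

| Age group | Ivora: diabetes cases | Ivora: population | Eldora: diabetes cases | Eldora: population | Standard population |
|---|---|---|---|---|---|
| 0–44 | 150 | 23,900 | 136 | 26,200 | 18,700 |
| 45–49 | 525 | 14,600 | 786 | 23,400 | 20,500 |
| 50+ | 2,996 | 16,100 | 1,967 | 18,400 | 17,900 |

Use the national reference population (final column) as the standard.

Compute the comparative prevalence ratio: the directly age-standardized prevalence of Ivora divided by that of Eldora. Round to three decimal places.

1.551

Age-specific rates per 1,000 for Ivora: 6.276, 35.959, 186.087.
For Eldora: 5.191, 33.590, 106.902.
Standard total = 57,100; weights = 0.3275, 0.3590, 0.3135.
Ivora: 0.3275×6.276 + 0.3590×35.959 + 0.3135×186.087 = 73.3008 per 1,000.
Eldora: 0.3275×5.191 + 0.3590×33.590 + 0.3135×106.902 = 47.2716 per 1,000.
Ratio = 73.3008 ÷ 47.2716 = 1.55063.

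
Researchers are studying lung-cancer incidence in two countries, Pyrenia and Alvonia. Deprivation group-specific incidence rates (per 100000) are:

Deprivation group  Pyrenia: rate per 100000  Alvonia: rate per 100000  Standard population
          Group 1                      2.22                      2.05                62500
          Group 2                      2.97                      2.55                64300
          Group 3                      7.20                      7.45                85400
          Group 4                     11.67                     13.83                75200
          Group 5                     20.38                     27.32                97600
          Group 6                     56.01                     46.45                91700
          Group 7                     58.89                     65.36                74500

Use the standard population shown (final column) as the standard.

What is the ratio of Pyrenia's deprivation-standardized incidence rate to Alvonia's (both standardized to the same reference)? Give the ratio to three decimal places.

Standard total = 551200; weights = 0.1134, 0.1167, 0.1549, 0.1364, 0.1771, 0.1664, 0.1352.
Pyrenia: 0.1134×2.22 + 0.1167×2.97 + 0.1549×7.20 + 0.1364×11.67 + 0.1771×20.38 + 0.1664×56.01 + 0.1352×58.89 = 24.1921 per 100000.
Alvonia: 0.1134×2.05 + 0.1167×2.55 + 0.1549×7.45 + 0.1364×13.83 + 0.1771×27.32 + 0.1664×46.45 + 0.1352×65.36 = 24.9702 per 100000.
Ratio = 24.1921 ÷ 24.9702 = 0.96884.

0.969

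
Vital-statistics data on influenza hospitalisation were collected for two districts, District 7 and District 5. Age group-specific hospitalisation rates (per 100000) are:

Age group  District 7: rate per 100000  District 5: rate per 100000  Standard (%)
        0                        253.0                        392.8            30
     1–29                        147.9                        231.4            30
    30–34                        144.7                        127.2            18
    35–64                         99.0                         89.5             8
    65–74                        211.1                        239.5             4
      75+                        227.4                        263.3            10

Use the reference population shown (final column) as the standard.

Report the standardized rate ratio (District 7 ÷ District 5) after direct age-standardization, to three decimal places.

0.732

Standard weights: 0.30, 0.30, 0.18, 0.08, 0.04, 0.10.
District 7: 0.3000×253.0 + 0.3000×147.9 + 0.1800×144.7 + 0.0800×99.0 + 0.0400×211.1 + 0.1000×227.4 = 185.4200 per 100000.
District 5: 0.3000×392.8 + 0.3000×231.4 + 0.1800×127.2 + 0.0800×89.5 + 0.0400×239.5 + 0.1000×263.3 = 253.2260 per 100000.
Ratio = 185.4200 ÷ 253.2260 = 0.73223.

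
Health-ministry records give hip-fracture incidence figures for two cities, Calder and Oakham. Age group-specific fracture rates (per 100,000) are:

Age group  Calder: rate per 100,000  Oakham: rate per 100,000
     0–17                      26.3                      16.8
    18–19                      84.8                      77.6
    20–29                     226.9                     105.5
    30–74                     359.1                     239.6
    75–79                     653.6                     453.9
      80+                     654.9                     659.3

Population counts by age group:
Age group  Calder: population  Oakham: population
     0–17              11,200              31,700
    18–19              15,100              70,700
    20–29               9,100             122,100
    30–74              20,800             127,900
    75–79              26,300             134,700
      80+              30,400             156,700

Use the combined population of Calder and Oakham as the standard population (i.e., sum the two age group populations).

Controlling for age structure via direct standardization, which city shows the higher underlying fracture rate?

Combined standard total = 756,700; weights = 0.0567, 0.1134, 0.1734, 0.1965, 0.2128, 0.2473.
Calder: 0.0567×26.3 + 0.1134×84.8 + 0.1734×226.9 + 0.1965×359.1 + 0.2128×653.6 + 0.2473×654.9 = 422.0073 per 100,000.
Oakham: 0.0567×16.8 + 0.1134×77.6 + 0.1734×105.5 + 0.1965×239.6 + 0.2128×453.9 + 0.2473×659.3 = 334.7190 per 100,000.

Calder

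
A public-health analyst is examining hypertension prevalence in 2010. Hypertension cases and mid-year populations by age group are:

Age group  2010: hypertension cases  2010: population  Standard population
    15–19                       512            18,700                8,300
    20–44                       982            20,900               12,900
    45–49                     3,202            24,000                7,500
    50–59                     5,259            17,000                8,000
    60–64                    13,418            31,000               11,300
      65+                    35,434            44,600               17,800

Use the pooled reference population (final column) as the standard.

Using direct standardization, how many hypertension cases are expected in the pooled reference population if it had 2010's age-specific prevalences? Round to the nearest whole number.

Age-specific rates per 1,000 for 2010: 27.380, 46.986, 133.417, 309.353, 432.839, 794.484.
Expected hypertension cases = Σ (standard pop × age-specific rate ÷ 1,000)
= 8,300×27.380/1,000 + 12,900×46.986/1,000 + 7,500×133.417/1,000 + 8,000×309.353/1,000 + 11,300×432.839/1,000 + 17,800×794.484/1,000
= 227.25 + 606.11 + 1000.62 + 2474.82 + 4891.08 + 14141.82 = 23341.71.

23342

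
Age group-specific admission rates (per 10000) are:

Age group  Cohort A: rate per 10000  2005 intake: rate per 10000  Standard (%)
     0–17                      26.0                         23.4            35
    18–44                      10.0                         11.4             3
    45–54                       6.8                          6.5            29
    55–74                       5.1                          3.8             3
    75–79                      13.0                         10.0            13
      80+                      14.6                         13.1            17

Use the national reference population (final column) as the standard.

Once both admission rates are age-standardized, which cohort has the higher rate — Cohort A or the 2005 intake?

Standard weights: 0.35, 0.03, 0.29, 0.03, 0.13, 0.17.
Cohort A: 0.3500×26.0 + 0.0300×10.0 + 0.2900×6.8 + 0.0300×5.1 + 0.1300×13.0 + 0.1700×14.6 = 15.6970 per 10000.
The 2005 intake: 0.3500×23.4 + 0.0300×11.4 + 0.2900×6.5 + 0.0300×3.8 + 0.1300×10.0 + 0.1700×13.1 = 14.0580 per 10000.

Cohort A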